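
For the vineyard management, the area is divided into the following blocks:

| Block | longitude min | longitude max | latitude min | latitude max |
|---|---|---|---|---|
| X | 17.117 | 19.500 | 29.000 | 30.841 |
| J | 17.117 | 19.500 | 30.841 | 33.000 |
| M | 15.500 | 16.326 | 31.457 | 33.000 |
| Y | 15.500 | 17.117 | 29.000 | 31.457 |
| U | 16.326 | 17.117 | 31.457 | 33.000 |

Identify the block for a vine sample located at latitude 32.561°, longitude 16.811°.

The point has longitude = 16.811 and latitude = 32.561.
Only U satisfies 16.326 ≤ longitude ≤ 17.117 and 31.457 ≤ latitude ≤ 33.000.

U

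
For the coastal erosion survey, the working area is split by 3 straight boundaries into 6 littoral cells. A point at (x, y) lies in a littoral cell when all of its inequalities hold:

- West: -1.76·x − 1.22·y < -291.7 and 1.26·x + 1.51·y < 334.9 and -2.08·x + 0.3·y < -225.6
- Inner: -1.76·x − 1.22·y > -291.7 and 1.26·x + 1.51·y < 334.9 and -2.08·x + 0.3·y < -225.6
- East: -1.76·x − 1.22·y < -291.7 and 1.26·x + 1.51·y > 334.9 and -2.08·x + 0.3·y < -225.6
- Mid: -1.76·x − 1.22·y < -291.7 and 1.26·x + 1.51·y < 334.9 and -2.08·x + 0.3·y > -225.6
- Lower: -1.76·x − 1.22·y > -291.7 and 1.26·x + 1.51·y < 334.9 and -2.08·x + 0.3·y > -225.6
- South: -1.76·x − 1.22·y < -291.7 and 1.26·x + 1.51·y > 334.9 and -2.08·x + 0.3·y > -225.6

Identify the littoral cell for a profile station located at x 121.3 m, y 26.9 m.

Inner

-1.76·121.3 − 1.22·26.9 = -246.306, which is > -291.7
1.26·121.3 + 1.51·26.9 = 193.457, which is < 334.9
-2.08·121.3 + 0.3·26.9 = -244.234, which is < -225.6
This sign pattern matches Inner.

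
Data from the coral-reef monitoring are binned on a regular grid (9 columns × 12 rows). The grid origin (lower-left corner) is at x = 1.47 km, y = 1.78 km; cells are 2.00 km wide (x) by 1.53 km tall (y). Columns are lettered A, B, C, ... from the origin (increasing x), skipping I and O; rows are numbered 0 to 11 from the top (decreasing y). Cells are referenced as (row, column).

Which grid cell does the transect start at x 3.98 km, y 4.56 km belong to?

Column index: ⌊(3.98 − 1.47) / 2.00⌋ = ⌊1.255⌋ = 1 → column B
Row offset from origin: ⌊(4.56 − 1.78) / 1.53⌋ = ⌊1.817⌋ = 1 → row 10 (counted from top)

(10, B)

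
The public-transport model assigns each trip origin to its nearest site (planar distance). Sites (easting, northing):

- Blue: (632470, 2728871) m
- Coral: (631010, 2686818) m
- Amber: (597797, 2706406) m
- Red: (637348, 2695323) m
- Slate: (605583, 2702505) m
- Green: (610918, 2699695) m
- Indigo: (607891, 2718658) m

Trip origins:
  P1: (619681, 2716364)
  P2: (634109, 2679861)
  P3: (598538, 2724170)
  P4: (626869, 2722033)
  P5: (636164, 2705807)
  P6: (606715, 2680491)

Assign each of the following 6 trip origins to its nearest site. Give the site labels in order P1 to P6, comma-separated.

Indigo, Coral, Indigo, Blue, Red, Green

P1 → Indigo (d²=144266536.00)
P2 → Coral (d²=58003650.00)
P3 → Indigo (d²=117860753.00)
P4 → Blue (d²=78129445.00)
P5 → Red (d²=111316112.00)
P6 → Green (d²=386458825.00)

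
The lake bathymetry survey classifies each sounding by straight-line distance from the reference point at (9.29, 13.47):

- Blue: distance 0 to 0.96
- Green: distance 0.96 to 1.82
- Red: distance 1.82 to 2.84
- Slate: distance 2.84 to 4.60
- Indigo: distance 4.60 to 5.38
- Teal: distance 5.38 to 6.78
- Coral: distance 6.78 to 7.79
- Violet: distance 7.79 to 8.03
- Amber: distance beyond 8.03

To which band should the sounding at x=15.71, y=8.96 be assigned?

Distance = √((15.71−9.29)² + (8.96−13.47)²) = √(41.216 + 20.340) = 7.846.
7.79 ≤ 7.846 < 8.03 → Violet.

Violet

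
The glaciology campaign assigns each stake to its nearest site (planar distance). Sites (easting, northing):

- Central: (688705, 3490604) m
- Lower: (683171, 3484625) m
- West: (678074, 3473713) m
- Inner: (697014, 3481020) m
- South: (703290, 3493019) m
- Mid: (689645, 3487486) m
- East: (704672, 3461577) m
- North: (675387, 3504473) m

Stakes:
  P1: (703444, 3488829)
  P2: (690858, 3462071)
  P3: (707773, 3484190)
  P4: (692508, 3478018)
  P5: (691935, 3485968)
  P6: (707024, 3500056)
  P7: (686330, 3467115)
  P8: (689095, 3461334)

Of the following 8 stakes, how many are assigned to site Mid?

1

P1 → South
P2 → East
P3 → South
P4 → Inner
P5 → Mid
P6 → South
P7 → West
P8 → East
1 of the 8 goes to Mid.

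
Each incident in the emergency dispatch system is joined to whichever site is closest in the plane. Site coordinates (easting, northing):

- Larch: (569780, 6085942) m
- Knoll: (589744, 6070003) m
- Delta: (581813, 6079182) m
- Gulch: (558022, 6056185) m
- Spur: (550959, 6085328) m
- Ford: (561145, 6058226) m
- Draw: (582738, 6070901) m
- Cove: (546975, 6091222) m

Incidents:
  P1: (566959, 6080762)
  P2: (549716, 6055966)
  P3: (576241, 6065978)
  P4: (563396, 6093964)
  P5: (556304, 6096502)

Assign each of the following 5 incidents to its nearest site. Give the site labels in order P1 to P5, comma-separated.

Larch, Gulch, Draw, Larch, Cove

P1 → Larch (d²=34790441.00)
P2 → Gulch (d²=69037597.00)
P3 → Draw (d²=66446938.00)
P4 → Larch (d²=105107940.00)
P5 → Cove (d²=114908641.00)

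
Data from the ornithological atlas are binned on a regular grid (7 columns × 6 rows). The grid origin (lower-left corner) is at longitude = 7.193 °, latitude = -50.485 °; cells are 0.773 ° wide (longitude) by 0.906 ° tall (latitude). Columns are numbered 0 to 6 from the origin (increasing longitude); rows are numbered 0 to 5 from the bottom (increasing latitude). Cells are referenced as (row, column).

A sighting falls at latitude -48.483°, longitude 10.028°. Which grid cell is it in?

Column index: ⌊(10.028 − 7.193) / 0.773⌋ = ⌊3.668⌋ = 3
Row offset from origin: ⌊(-48.483 − -50.485) / 0.906⌋ = ⌊2.210⌋ = 2 → row 2

(2, 3)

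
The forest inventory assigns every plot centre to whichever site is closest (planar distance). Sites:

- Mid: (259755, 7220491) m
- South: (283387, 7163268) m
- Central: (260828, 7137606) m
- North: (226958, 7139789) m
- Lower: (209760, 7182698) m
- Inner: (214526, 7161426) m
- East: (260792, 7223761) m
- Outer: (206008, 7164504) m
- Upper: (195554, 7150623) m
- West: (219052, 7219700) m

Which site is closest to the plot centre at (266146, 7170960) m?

Squared distances to each site:
Mid: 2494164842.000; South: 356418945.000; Central: 1140770440.000; North: 2507330585.000; Lower: 3317161640.000; Inner: 2755521556.000; East: 2816610917.000; Outer: 3658258980.000; Upper: 5396824033.000; West: 4593432436.000.
Minimum at South.

South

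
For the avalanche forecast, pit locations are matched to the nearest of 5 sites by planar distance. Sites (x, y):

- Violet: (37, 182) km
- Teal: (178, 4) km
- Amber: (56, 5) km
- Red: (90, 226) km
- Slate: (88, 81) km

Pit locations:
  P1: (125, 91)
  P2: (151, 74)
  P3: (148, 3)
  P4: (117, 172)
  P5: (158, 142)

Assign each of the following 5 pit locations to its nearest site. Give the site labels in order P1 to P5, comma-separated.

P1 → Slate (d²=1469.00)
P2 → Slate (d²=4018.00)
P3 → Teal (d²=901.00)
P4 → Red (d²=3645.00)
P5 → Slate (d²=8621.00)

Slate, Slate, Teal, Red, Slate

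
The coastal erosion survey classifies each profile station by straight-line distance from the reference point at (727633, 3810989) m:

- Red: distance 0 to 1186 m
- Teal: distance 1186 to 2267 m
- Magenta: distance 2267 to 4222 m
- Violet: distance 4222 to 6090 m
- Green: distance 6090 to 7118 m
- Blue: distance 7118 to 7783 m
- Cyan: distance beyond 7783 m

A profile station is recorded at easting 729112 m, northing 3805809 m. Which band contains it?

Violet

Distance = √((729112−727633)² + (3805809−3810989)²) = √(2187441.000 + 26832400.000) = 5387.007 m.
4222 ≤ 5387.007 < 6090 → Violet.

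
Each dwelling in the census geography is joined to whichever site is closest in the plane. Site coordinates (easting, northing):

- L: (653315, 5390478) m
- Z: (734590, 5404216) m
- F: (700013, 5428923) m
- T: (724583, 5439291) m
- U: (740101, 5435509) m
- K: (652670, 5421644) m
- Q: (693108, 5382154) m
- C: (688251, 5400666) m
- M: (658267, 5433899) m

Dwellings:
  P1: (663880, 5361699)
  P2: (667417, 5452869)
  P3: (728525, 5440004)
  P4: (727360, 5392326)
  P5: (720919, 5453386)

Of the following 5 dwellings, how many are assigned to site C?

P1 → L
P2 → M
P3 → T
P4 → Z
P5 → T
0 of the 5 go to C.

0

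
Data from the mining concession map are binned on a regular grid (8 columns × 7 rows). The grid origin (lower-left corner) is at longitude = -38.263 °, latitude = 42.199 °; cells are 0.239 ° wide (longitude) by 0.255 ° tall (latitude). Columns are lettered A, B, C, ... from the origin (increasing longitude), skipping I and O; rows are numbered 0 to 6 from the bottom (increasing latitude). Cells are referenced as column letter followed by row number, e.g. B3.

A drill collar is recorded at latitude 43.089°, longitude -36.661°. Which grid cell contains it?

G3

Column index: ⌊(-36.661 − -38.263) / 0.239⌋ = ⌊6.703⌋ = 6 → column G
Row offset from origin: ⌊(43.089 − 42.199) / 0.255⌋ = ⌊3.490⌋ = 3 → row 3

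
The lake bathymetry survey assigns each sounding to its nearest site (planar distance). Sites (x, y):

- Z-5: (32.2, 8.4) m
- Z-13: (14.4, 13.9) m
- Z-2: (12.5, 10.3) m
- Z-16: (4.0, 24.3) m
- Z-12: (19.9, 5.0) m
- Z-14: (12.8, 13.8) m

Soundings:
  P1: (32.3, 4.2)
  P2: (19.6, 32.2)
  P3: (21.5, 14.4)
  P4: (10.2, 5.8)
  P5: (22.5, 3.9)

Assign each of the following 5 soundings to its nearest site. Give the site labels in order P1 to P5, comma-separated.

P1 → Z-5 (d²=17.65)
P2 → Z-16 (d²=305.77)
P3 → Z-13 (d²=50.66)
P4 → Z-2 (d²=25.54)
P5 → Z-12 (d²=7.97)

Z-5, Z-16, Z-13, Z-2, Z-12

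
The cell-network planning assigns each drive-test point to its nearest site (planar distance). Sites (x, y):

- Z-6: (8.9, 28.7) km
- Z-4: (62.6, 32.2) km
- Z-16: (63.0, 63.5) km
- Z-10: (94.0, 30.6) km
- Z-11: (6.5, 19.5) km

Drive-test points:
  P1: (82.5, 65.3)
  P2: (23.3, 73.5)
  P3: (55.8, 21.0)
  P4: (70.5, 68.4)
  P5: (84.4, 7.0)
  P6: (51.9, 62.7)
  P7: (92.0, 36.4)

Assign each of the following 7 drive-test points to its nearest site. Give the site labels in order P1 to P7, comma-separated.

Z-16, Z-16, Z-4, Z-16, Z-10, Z-16, Z-10

P1 → Z-16 (d²=383.49)
P2 → Z-16 (d²=1676.09)
P3 → Z-4 (d²=171.68)
P4 → Z-16 (d²=80.26)
P5 → Z-10 (d²=649.12)
P6 → Z-16 (d²=123.85)
P7 → Z-10 (d²=37.64)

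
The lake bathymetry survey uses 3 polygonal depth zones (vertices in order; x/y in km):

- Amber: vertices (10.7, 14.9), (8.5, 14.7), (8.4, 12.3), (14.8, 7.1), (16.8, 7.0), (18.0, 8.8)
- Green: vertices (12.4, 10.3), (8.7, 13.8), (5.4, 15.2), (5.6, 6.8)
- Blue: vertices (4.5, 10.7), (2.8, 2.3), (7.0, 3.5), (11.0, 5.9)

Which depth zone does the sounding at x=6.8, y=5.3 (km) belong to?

Cast a ray rightward from (6.8, 5.3). For each polygon, the edges (by vertex number in listed order) whose endpoints lie on opposite sides of y = 5.3, where each meets that height, and whether that is right or left of the point:
Amber: no edge straddles that height → 0 crossings.
Green: no edge straddles that height → 0 crossings.
Blue: 1–2 at x≈3.41 (left), 3–4 at x≈10.00 (right) → 1 crossing.
Only Blue has an odd count, so the point is inside Blue.

Blue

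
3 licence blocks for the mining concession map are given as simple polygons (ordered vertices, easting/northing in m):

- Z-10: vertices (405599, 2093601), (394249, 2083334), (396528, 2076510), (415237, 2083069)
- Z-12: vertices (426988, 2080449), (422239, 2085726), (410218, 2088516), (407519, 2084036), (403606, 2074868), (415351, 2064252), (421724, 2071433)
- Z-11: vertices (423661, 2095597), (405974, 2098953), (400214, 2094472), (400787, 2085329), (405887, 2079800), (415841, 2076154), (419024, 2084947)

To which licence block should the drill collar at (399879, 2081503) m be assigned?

Cast a ray rightward from (399879, 2081503). For each polygon, the edges (by vertex number in listed order) whose endpoints lie on opposite sides of northing = 2081503, where each meets that height, and whether that is right or left of the point:
Z-10: 2–3 at easting≈394860.5 (left), 3–4 at easting≈410770.1 (right) → 1 crossing.
Z-12: 1–2 at easting≈426039.5 (right), 4–5 at easting≈406437.9 (right) → 2 crossings.
Z-11: 4–5 at easting≈404316.1 (right), 6–7 at easting≈417777.3 (right) → 2 crossings.
Only Z-10 has an odd count, so the point is inside Z-10.

Z-10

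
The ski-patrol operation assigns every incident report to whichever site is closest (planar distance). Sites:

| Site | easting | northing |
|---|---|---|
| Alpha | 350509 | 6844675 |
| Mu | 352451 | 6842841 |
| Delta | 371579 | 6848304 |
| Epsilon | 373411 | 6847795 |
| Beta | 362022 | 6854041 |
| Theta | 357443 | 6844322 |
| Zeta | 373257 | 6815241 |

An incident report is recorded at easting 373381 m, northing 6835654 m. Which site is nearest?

Epsilon

Squared distances to each site:
Alpha: 604506825.000; Mu: 489717869.000; Delta: 163269704.000; Epsilon: 147404781.000; Beta: 467108650.000; Theta: 329154068.000; Zeta: 416705945.000.
Minimum at Epsilon.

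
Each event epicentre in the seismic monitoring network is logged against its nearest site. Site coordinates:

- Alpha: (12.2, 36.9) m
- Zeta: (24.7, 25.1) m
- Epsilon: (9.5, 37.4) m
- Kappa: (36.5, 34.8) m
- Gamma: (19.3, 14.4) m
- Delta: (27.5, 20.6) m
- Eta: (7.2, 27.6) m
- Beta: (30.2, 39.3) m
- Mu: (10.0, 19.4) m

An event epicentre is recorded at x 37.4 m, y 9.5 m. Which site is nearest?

Squared distances to each site:
Alpha: 1385.800; Zeta: 404.650; Epsilon: 1556.820; Kappa: 640.900; Gamma: 351.620; Delta: 221.220; Eta: 1239.650; Beta: 939.880; Mu: 848.770.
Minimum at Delta.

Delta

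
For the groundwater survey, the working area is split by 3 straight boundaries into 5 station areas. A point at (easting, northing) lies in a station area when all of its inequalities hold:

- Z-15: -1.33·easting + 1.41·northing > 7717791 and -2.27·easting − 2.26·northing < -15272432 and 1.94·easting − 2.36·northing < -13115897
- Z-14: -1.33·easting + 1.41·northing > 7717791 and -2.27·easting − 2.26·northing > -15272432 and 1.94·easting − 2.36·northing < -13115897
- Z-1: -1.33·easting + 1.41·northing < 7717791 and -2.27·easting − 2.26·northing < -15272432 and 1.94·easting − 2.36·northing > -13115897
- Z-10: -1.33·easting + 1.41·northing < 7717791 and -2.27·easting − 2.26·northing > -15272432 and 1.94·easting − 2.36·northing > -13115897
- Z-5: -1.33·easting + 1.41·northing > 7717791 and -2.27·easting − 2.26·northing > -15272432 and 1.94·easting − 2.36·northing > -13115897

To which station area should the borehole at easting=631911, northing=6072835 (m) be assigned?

Z-5

-1.33·631911 + 1.41·6072835 = 7722255.720, which is > 7717791
-2.27·631911 − 2.26·6072835 = -15159045.070, which is > -15272432
1.94·631911 − 2.36·6072835 = -13105983.260, which is > -13115897
This sign pattern matches Z-5.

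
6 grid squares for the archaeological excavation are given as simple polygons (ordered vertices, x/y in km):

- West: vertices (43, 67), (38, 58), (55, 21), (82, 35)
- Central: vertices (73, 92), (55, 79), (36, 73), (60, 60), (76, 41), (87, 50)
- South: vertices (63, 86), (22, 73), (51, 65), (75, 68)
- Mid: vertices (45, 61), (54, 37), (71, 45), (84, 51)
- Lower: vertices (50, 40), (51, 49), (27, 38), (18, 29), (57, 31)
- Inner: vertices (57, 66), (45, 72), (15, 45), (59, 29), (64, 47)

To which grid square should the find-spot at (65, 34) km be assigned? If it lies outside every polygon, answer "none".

West

Cast a ray rightward from (65, 34). For each polygon, the edges (by vertex number in listed order) whose endpoints lie on opposite sides of y = 34, where each meets that height, and whether that is right or left of the point:
West: 2–3 at x≈49.0 (left), 3–4 at x≈80.1 (right) → 1 crossing.
Central: no edge straddles that height → 0 crossings.
South: no edge straddles that height → 0 crossings.
Mid: no edge straddles that height → 0 crossings.
Lower: 3–4 at x≈23.0 (left), 5–1 at x≈54.7 (left) → 0 crossings.
Inner: 3–4 at x≈45.2 (left), 4–5 at x≈60.4 (left) → 0 crossings.
Only West has an odd count, so the point is inside West.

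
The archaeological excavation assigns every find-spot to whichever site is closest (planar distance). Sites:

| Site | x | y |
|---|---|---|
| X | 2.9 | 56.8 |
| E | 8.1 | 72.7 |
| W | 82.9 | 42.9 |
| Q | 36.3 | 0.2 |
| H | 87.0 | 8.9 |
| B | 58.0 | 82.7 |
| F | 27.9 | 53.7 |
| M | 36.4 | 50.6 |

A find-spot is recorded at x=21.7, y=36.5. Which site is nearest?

Squared distances to each site:
X: 765.530; E: 1495.400; W: 3786.400; Q: 1530.850; H: 5025.850; B: 3452.130; F: 334.280; M: 414.900.
Minimum at F.

F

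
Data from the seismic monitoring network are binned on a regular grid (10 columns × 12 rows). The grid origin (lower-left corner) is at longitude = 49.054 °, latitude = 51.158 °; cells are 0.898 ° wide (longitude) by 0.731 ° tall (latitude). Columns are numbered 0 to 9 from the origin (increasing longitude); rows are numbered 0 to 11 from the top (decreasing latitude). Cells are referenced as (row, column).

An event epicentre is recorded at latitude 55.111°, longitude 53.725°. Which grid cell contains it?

Column index: ⌊(53.725 − 49.054) / 0.898⌋ = ⌊5.202⌋ = 5
Row offset from origin: ⌊(55.111 − 51.158) / 0.731⌋ = ⌊5.408⌋ = 5 → row 6 (counted from top)

(6, 5)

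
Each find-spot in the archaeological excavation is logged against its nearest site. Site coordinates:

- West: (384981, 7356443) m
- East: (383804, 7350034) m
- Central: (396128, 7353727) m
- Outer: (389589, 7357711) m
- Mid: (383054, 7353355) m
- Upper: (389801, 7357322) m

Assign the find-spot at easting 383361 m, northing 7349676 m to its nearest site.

East

Squared distances to each site:
West: 48416689.000; East: 324413.000; Central: 179406890.000; Outer: 103349209.000; Mid: 13629290.000; Upper: 99934916.000.
Minimum at East.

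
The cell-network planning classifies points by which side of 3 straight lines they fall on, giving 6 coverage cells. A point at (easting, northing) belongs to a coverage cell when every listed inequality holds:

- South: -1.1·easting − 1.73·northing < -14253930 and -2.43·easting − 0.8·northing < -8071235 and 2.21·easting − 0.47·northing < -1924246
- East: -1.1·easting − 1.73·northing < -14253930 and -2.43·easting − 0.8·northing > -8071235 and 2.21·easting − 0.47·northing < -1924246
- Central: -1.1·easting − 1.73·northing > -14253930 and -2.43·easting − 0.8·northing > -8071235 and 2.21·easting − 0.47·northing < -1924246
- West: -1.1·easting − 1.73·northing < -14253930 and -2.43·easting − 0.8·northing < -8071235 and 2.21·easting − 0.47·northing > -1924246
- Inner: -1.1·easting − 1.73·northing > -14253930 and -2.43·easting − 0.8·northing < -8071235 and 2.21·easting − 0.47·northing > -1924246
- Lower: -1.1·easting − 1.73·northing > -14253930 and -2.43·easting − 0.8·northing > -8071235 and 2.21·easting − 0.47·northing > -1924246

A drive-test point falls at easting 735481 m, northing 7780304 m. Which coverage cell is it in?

-1.1·735481 − 1.73·7780304 = -14268955.020, which is < -14253930
-2.43·735481 − 0.8·7780304 = -8011462.030, which is > -8071235
2.21·735481 − 0.47·7780304 = -2031329.870, which is < -1924246
This sign pattern matches East.

East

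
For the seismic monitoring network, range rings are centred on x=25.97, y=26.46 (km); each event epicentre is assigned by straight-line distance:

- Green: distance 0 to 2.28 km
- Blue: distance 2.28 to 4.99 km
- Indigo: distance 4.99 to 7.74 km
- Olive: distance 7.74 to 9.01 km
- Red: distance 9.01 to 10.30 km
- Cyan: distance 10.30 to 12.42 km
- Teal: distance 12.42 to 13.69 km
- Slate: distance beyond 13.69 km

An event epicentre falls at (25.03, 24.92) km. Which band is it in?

Distance = √((25.03−25.97)² + (24.92−26.46)²) = √(0.884 + 2.372) = 1.804 km.
0 ≤ 1.804 < 2.28 → Green.

Green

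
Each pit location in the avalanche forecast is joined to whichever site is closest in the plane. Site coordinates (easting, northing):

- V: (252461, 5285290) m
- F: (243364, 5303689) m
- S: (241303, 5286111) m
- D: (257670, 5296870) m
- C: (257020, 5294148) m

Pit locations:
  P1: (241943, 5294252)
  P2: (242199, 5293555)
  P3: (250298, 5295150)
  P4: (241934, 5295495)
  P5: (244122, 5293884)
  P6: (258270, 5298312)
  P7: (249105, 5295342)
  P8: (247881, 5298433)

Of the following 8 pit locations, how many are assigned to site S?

3

P1 → S
P2 → S
P3 → C
P4 → F
P5 → S
P6 → D
P7 → C
P8 → F
3 of the 8 go to S.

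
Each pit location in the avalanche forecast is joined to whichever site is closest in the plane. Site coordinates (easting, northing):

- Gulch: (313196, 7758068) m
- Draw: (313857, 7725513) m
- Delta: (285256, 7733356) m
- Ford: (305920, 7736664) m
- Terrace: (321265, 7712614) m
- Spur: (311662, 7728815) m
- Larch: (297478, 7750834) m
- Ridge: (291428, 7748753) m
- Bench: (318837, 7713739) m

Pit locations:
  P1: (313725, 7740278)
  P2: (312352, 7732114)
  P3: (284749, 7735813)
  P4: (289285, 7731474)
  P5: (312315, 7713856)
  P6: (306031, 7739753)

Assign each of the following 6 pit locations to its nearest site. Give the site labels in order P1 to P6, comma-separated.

P1 → Ford (d²=73979021.00)
P2 → Spur (d²=11359501.00)
P3 → Delta (d²=6293898.00)
P4 → Delta (d²=19774765.00)
P5 → Bench (d²=42550173.00)
P6 → Ford (d²=9554242.00)

Ford, Spur, Delta, Delta, Bench, Ford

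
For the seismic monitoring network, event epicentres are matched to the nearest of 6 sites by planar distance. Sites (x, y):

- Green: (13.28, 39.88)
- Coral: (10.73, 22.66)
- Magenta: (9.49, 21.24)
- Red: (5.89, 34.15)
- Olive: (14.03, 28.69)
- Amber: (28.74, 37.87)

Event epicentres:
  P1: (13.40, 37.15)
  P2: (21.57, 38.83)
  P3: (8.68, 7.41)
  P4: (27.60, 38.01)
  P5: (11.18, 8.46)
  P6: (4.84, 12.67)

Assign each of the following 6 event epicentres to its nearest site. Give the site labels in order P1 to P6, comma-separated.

P1 → Green (d²=7.47)
P2 → Amber (d²=52.33)
P3 → Magenta (d²=191.92)
P4 → Amber (d²=1.32)
P5 → Magenta (d²=166.18)
P6 → Magenta (d²=95.07)

Green, Amber, Magenta, Amber, Magenta, Magenta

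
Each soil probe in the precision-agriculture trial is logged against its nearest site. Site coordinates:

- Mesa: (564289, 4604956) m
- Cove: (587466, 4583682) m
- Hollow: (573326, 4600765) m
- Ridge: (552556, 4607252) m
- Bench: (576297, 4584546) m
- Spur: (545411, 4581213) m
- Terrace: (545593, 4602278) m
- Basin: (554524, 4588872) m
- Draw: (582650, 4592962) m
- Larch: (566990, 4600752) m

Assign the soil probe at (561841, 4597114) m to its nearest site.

Squared distances to each site:
Mesa: 67489668.000; Cove: 837059249.000; Hollow: 145235026.000; Ridge: 188990269.000; Bench: 366930560.000; Spur: 522786701.000; Terrace: 290664400.000; Basin: 121469053.000; Draw: 450253585.000; Larch: 39747245.000.
Minimum at Larch.

Larch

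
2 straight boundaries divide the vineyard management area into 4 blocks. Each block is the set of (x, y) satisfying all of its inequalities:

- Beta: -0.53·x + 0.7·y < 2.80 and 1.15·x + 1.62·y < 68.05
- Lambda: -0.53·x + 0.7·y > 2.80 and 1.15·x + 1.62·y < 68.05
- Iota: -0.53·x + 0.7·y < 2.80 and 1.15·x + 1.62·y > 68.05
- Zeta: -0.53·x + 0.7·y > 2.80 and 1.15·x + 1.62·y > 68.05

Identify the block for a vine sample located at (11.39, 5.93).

-0.53·11.39 + 0.7·5.93 = -1.886, which is < 2.80
1.15·11.39 + 1.62·5.93 = 22.705, which is < 68.05
This sign pattern matches Beta.

Beta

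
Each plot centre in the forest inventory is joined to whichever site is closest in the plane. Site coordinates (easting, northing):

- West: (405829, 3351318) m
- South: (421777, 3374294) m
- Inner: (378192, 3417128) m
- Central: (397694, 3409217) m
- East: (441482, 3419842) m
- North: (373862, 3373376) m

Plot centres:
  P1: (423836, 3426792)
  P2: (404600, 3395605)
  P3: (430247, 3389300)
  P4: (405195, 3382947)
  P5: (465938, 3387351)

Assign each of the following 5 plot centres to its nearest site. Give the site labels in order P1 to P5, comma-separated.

P1 → East (d²=359683816.00)
P2 → Central (d²=232979380.00)
P3 → South (d²=296920936.00)
P4 → South (d²=349837133.00)
P5 → East (d²=1653761017.00)

East, Central, South, South, East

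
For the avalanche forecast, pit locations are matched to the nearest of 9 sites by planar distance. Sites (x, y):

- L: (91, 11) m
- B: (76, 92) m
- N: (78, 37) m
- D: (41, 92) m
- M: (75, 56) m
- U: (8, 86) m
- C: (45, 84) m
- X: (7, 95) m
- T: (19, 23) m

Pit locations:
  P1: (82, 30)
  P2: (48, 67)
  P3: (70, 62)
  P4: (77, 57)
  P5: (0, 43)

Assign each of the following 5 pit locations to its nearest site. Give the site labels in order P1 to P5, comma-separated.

N, C, M, M, T

P1 → N (d²=65.00)
P2 → C (d²=298.00)
P3 → M (d²=61.00)
P4 → M (d²=5.00)
P5 → T (d²=761.00)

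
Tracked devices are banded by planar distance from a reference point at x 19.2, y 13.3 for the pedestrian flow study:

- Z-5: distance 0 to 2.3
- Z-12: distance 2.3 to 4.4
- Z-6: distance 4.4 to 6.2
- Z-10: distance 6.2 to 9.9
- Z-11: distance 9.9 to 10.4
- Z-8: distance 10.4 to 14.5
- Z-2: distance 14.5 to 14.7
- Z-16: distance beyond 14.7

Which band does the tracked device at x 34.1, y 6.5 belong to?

Distance = √((34.1−19.2)² + (6.5−13.3)²) = √(222.010 + 46.240) = 16.378.
14.7 ≤ 16.378 < ∞ → Z-16.

Z-16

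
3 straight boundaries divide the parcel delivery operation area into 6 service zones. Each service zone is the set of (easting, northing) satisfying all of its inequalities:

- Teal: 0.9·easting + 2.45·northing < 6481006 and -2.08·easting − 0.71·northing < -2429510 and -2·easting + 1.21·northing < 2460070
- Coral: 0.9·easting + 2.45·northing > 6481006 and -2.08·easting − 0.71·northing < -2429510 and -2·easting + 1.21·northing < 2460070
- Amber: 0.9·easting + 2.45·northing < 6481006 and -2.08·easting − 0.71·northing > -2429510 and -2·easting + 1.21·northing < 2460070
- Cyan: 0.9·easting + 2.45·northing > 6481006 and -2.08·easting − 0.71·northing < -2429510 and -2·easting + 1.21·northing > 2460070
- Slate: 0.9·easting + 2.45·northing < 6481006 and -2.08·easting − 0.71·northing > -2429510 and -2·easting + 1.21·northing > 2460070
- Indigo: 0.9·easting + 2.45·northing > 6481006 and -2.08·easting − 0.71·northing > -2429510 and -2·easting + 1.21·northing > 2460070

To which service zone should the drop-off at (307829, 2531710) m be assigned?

0.9·307829 + 2.45·2531710 = 6479735.600, which is < 6481006
-2.08·307829 − 0.71·2531710 = -2437798.420, which is < -2429510
-2·307829 + 1.21·2531710 = 2447711.100, which is < 2460070
This sign pattern matches Teal.

Teal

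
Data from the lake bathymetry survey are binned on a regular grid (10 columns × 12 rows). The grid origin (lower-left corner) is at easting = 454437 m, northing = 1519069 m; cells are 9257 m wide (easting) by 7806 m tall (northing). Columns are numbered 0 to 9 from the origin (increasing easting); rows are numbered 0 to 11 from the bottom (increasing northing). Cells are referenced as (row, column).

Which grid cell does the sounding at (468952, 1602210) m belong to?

Column index: ⌊(468952 − 454437) / 9257⌋ = ⌊1.568⌋ = 1
Row offset from origin: ⌊(1602210 − 1519069) / 7806⌋ = ⌊10.651⌋ = 10 → row 10

(10, 1)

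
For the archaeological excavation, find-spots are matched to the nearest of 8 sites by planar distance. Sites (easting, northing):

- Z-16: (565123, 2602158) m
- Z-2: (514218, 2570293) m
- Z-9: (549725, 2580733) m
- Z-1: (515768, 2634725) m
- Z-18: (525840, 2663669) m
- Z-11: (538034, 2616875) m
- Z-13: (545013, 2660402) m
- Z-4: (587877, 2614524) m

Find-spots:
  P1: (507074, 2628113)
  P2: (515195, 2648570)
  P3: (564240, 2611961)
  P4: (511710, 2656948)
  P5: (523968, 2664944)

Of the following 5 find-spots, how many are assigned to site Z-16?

1

P1 → Z-1
P2 → Z-1
P3 → Z-16
P4 → Z-18
P5 → Z-18
1 of the 5 goes to Z-16.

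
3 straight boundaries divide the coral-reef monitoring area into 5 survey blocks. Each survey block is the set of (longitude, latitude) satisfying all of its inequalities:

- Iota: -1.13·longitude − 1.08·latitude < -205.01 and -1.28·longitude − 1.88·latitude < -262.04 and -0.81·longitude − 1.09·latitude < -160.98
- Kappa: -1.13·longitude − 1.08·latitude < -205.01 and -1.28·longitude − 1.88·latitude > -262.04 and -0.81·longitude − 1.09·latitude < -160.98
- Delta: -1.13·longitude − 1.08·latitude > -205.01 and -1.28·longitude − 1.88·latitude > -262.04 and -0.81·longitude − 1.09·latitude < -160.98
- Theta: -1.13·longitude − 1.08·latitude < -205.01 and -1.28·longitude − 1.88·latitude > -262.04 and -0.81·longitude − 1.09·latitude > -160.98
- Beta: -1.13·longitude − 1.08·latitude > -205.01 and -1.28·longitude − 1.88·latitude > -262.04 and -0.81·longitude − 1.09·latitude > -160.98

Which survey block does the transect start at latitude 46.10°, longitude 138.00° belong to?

-1.13·138.00 − 1.08·46.10 = -205.728, which is < -205.01
-1.28·138.00 − 1.88·46.10 = -263.308, which is < -262.04
-0.81·138.00 − 1.09·46.10 = -162.029, which is < -160.98
This sign pattern matches Iota.

Iota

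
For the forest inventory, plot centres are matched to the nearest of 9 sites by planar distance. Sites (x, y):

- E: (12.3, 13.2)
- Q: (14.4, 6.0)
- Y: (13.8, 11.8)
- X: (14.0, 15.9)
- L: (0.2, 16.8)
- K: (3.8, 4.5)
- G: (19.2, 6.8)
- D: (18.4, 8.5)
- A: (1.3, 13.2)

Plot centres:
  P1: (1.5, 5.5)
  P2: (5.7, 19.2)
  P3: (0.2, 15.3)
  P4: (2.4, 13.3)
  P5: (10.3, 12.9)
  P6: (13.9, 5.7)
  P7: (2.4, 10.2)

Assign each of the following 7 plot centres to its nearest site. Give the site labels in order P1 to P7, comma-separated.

K, L, L, A, E, Q, A

P1 → K (d²=6.29)
P2 → L (d²=36.01)
P3 → L (d²=2.25)
P4 → A (d²=1.22)
P5 → E (d²=4.09)
P6 → Q (d²=0.34)
P7 → A (d²=10.21)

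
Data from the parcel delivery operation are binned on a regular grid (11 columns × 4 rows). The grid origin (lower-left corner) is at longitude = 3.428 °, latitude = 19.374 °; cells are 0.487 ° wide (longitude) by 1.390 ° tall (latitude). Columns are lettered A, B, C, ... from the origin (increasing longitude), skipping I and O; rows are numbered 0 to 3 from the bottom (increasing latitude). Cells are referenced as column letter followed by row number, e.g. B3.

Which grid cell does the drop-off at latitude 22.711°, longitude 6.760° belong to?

G2

Column index: ⌊(6.760 − 3.428) / 0.487⌋ = ⌊6.842⌋ = 6 → column G
Row offset from origin: ⌊(22.711 − 19.374) / 1.390⌋ = ⌊2.401⌋ = 2 → row 2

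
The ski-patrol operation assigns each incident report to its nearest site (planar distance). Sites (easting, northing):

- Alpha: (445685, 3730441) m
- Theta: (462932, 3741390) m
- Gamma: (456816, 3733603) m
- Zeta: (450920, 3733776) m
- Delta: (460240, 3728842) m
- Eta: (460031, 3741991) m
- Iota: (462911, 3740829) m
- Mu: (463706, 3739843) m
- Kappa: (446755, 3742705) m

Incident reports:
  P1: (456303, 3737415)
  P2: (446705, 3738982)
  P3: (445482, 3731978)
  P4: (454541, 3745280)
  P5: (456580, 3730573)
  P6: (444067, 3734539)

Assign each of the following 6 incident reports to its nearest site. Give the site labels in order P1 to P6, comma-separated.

Gamma, Kappa, Alpha, Eta, Gamma, Alpha

P1 → Gamma (d²=14794513.00)
P2 → Kappa (d²=13863229.00)
P3 → Alpha (d²=2403578.00)
P4 → Eta (d²=40957621.00)
P5 → Gamma (d²=9236596.00)
P6 → Alpha (d²=19411528.00)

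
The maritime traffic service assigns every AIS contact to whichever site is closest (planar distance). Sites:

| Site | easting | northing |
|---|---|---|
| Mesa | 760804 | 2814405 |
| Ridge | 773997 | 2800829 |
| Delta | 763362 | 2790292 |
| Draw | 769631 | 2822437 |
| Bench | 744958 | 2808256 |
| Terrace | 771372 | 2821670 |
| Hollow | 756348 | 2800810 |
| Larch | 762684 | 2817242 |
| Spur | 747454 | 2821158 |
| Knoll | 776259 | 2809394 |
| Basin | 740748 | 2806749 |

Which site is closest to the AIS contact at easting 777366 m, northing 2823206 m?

Terrace

Squared distances to each site:
Mesa: 351757445.000; Ridge: 512080290.000; Delta: 1279443412.000; Draw: 60421586.000; Bench: 1273780964.000; Terrace: 38287332.000; Hollow: 943337140.000; Larch: 251130420.000; Spur: 898922048.000; Knoll: 191996793.000; Basin: 1611710773.000.
Minimum at Terrace.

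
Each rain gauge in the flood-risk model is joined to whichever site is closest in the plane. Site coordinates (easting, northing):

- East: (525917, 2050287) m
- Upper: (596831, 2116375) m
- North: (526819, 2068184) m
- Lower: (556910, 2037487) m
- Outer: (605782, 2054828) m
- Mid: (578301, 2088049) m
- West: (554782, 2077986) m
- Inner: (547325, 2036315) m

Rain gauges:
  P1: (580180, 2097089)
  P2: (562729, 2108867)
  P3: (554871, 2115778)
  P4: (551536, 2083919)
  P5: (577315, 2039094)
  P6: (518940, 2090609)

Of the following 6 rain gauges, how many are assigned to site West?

P1 → Mid
P2 → Mid
P3 → Mid
P4 → West
P5 → Lower
P6 → North
1 of the 6 goes to West.

1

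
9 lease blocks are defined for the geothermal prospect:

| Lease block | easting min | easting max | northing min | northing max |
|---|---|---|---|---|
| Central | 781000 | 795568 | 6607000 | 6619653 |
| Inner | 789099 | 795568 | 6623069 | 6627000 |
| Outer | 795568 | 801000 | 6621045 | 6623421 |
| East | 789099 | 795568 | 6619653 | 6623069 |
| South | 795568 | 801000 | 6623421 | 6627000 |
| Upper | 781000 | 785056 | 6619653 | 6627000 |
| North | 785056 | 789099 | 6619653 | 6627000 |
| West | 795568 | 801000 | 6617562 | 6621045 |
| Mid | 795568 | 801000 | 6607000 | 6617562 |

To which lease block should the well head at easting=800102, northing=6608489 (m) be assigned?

The point has easting = 800102 and northing = 6608489.
Only Mid satisfies 795568 ≤ easting ≤ 801000 and 6607000 ≤ northing ≤ 6617562.

Mid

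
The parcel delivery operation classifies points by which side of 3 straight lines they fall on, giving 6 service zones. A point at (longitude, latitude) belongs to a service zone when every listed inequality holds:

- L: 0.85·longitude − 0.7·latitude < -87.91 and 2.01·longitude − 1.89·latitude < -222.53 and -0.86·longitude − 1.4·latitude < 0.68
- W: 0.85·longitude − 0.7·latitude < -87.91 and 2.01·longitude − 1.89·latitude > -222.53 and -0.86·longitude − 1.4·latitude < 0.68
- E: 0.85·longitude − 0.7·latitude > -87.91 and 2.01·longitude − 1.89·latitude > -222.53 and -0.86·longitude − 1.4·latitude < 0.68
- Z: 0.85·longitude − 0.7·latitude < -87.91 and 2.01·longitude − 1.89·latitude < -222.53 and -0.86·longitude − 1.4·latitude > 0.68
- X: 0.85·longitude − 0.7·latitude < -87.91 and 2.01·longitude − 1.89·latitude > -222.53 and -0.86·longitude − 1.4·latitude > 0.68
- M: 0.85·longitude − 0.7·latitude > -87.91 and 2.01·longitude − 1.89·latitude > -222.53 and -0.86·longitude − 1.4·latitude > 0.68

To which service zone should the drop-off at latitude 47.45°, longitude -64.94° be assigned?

W

0.85·-64.94 − 0.7·47.45 = -88.414, which is < -87.91
2.01·-64.94 − 1.89·47.45 = -220.210, which is > -222.53
-0.86·-64.94 − 1.4·47.45 = -10.582, which is < 0.68
This sign pattern matches W.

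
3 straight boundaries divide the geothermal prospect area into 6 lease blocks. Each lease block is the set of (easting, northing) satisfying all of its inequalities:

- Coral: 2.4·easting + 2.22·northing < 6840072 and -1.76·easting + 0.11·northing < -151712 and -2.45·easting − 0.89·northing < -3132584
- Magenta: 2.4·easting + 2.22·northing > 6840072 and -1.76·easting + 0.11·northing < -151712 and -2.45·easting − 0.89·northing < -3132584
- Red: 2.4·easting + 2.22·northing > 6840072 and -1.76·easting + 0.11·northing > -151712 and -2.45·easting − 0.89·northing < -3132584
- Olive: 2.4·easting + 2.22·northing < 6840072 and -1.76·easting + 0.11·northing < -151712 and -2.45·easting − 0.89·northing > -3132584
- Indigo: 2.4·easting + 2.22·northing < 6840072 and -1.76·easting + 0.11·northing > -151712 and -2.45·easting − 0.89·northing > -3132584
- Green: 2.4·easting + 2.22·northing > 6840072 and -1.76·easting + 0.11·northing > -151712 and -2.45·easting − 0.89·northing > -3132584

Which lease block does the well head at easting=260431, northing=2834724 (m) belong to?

Red

2.4·260431 + 2.22·2834724 = 6918121.680, which is > 6840072
-1.76·260431 + 0.11·2834724 = -146538.920, which is > -151712
-2.45·260431 − 0.89·2834724 = -3160960.310, which is < -3132584
This sign pattern matches Red.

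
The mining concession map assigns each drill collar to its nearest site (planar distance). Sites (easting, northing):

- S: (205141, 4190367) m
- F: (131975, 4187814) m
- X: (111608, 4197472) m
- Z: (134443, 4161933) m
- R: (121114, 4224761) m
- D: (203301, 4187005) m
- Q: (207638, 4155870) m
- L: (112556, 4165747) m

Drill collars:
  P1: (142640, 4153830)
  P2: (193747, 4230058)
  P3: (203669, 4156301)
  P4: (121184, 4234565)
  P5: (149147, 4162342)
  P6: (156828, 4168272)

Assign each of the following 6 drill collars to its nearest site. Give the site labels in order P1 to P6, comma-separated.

P1 → Z (d²=132849418.00)
P2 → S (d²=1705198717.00)
P3 → Q (d²=15938722.00)
P4 → R (d²=96123316.00)
P5 → Z (d²=216374897.00)
P6 → Z (d²=541271146.00)

Z, S, Q, R, Z, Z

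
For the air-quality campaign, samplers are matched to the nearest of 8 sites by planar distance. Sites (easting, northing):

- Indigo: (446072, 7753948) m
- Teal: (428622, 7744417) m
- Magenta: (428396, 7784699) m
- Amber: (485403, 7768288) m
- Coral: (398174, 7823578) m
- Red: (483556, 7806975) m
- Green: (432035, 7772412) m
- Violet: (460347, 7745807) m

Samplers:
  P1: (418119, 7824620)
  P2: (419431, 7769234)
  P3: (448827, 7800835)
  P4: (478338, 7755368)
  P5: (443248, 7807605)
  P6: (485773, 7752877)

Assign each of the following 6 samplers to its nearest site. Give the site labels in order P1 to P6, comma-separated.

P1 → Coral (d²=398888789.00)
P2 → Green (d²=168960500.00)
P3 → Magenta (d²=677796257.00)
P4 → Amber (d²=216840625.00)
P5 → Magenta (d²=745266740.00)
P6 → Amber (d²=237635821.00)

Coral, Green, Magenta, Amber, Magenta, Amber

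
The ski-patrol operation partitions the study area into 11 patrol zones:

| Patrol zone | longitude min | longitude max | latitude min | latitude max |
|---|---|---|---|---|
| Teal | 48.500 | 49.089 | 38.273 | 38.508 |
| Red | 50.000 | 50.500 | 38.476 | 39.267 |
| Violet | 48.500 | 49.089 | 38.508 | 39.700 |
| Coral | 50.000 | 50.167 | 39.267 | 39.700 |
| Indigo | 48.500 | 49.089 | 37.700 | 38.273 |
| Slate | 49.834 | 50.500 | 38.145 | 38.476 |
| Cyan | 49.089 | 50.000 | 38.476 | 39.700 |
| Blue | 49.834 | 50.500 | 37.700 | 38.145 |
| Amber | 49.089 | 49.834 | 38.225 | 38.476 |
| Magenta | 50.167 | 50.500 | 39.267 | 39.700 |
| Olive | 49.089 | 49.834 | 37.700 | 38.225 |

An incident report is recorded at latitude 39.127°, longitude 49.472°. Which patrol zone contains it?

Cyan

The point has longitude = 49.472 and latitude = 39.127.
Only Cyan satisfies 49.089 ≤ longitude ≤ 50.000 and 38.476 ≤ latitude ≤ 39.700.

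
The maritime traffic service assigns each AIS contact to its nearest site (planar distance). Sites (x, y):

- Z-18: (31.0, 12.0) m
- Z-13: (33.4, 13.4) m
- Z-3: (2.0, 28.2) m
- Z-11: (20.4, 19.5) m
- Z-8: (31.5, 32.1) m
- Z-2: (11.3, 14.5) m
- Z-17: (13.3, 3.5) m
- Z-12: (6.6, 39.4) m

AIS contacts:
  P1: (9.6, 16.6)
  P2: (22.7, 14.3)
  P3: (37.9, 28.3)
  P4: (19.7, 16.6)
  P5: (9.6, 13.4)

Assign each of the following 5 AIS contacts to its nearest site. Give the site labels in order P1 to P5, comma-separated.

P1 → Z-2 (d²=7.30)
P2 → Z-11 (d²=32.33)
P3 → Z-8 (d²=55.40)
P4 → Z-11 (d²=8.90)
P5 → Z-2 (d²=4.10)

Z-2, Z-11, Z-8, Z-11, Z-2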